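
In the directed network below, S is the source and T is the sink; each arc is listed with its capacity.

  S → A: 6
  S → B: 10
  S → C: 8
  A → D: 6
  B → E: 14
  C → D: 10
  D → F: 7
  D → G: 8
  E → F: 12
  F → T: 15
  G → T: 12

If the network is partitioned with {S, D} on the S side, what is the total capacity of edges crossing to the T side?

Edges leaving {S, D}: S→A (6), S→B (10), S→C (8), D→F (7), D→G (8).
Cut capacity = 6 + 10 + 8 + 7 + 8 = 39.

39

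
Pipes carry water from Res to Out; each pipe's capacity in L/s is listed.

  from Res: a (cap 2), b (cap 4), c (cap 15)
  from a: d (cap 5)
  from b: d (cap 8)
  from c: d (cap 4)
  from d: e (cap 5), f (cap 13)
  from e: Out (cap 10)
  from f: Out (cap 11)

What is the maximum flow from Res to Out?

Augment Res→a→d→e→Out: bottleneck 2, flow now 2.
Augment Res→b→d→e→Out: bottleneck 3, flow now 5.
Augment Res→b→d→f→Out: bottleneck 1, flow now 6.
Augment Res→c→d→f→Out: bottleneck 4, flow now 10.
No augmenting path remains; maximum flow = 10.
In the residual graph, reachable from Res: {Res, c}.
Min-cut edges: Res→a (2), Res→b (4), c→d (4); capacity 2 + 4 + 4 = 10.
This cut is saturated, so no flow can exceed 10.

10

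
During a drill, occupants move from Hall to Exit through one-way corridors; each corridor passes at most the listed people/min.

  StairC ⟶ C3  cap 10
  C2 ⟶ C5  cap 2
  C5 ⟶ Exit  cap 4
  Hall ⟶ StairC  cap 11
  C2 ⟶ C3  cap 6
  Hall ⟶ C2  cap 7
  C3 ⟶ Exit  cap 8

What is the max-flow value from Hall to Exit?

Augment Hall→C2→C5→Exit: bottleneck 2, flow now 2.
Augment Hall→C2→C3→Exit: bottleneck 5, flow now 7.
Augment Hall→StairC→C3→Exit: bottleneck 3, flow now 10.
No augmenting path remains; maximum flow = 10.
In the residual graph, reachable from Hall: {Hall, C2, StairC, C3}.
Min-cut edges: C2→C5 (2), C3→Exit (8); capacity 2 + 8 = 10.
This cut is saturated, so no flow can exceed 10.

10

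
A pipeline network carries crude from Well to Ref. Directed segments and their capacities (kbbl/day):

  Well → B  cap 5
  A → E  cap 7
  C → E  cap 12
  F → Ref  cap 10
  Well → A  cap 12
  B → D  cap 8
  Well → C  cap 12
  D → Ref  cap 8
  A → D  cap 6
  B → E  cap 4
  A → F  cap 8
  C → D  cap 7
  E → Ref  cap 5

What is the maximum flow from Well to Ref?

Augment Well→A→D→Ref: bottleneck 6, flow now 6.
Augment Well→A→E→Ref: bottleneck 5, flow now 11.
Augment Well→A→F→Ref: bottleneck 1, flow now 12.
Augment Well→B→D→Ref: bottleneck 2, flow now 14.
Augment Well→B→D→A→F→Ref: bottleneck 3, flow now 17. (uses reverse residual edge)
Augment Well→C→D→A→F→Ref: bottleneck 3, flow now 20. (uses reverse residual edge)
Augment Well→C→E→A→F→Ref: bottleneck 1, flow now 21. (uses reverse residual edge)
No augmenting path remains; maximum flow = 21.
In the residual graph, reachable from Well: {Well, A, B, C, D, E}.
Min-cut edges: A→F (8), D→Ref (8), E→Ref (5); capacity 8 + 8 + 5 = 21.
This cut is saturated, so no flow can exceed 21.

21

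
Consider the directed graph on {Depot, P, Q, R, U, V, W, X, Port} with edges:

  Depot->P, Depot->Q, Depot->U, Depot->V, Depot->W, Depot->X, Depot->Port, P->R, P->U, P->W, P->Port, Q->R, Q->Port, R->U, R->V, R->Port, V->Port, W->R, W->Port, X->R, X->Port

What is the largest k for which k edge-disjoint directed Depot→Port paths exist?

Assign every edge capacity 1; by Menger, the answer equals the max flow.
Path Depot→Port (+1); total 1.
Path Depot→P→Port (+1); total 2.
Path Depot→Q→Port (+1); total 3.
Path Depot→V→Port (+1); total 4.
Path Depot→W→Port (+1); total 5.
Path Depot→X→Port (+1); total 6.
No residual Depot→Port path; max flow = 6.
Certifying cut of size 6: {Depot→P, Depot→Port, Depot→Q, Depot→V, Depot→W, Depot→X}.

6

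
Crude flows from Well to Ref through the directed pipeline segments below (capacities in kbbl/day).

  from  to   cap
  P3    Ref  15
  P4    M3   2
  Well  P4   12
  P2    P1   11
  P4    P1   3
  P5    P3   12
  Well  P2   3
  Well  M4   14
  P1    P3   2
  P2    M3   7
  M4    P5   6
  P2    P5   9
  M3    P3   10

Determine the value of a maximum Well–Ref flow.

13

Augment Well→P2→M3→P3→Ref: bottleneck 3, flow now 3.
Augment Well→M4→P5→P3→Ref: bottleneck 6, flow now 9.
Augment Well→P4→M3→P3→Ref: bottleneck 2, flow now 11.
Augment Well→P4→P1→P3→Ref: bottleneck 2, flow now 13.
No augmenting path remains; maximum flow = 13.
In the residual graph, reachable from Well: {Well, M4, P4, P1}.
Min-cut edges: Well→P2 (3), M4→P5 (6), P4→M3 (2), P1→P3 (2); capacity 3 + 6 + 2 + 2 = 13.
This cut is saturated, so no flow can exceed 13.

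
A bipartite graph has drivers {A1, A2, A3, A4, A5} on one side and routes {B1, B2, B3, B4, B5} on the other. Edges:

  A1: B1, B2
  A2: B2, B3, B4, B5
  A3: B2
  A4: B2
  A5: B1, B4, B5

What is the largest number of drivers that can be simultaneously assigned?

4

Unit-capacity flow: source→left, listed edges, right→sink; max matching = max flow.
Augmenting path A1→B1 (+1); matched 1.
Augmenting path A2→B2 (+1); matched 2.
Augmenting path A5→B4 (+1); matched 3.
Augmenting path A3→B2→A2→B3 (+1); matched 4.
No augmenting path remains; maximum matching = 4.
König certificate: {A1, A2, A5, B2} is a vertex cover of size 4 (every listed pair touches it), so no matching can be larger.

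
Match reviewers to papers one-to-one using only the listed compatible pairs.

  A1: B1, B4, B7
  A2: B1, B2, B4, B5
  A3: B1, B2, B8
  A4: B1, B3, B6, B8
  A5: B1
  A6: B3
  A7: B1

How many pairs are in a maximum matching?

Unit-capacity flow: source→left, listed edges, right→sink; max matching = max flow.
Augmenting path A1→B1 (+1); matched 1.
Augmenting path A2→B2 (+1); matched 2.
Augmenting path A3→B8 (+1); matched 3.
Augmenting path A4→B3 (+1); matched 4.
Augmenting path A5→B1→A1→B4 (+1); matched 5.
Augmenting path A6→B3→A4→B6 (+1); matched 6.
No augmenting path remains; maximum matching = 6.
König certificate: {A1, A2, A3, A4, A6, B1} is a vertex cover of size 6 (every listed pair touches it), so no matching can be larger.

6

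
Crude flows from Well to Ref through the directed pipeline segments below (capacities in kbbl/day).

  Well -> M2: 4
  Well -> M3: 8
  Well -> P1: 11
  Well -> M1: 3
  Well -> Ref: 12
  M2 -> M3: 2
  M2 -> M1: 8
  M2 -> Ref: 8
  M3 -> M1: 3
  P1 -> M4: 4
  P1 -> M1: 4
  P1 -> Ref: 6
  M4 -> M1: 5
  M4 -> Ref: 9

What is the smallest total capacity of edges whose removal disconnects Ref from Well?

26

Augment Well→Ref: bottleneck 12, flow now 12.
Augment Well→M2→Ref: bottleneck 4, flow now 16.
Augment Well→P1→Ref: bottleneck 6, flow now 22.
Augment Well→P1→M4→Ref: bottleneck 4, flow now 26.
No augmenting path remains; maximum flow = 26.
By max-flow min-cut, the minimum cut capacity equals the max flow.
In the residual graph, reachable from Well: {Well, M3, P1, M1}.
Min-cut edges: Well→M2 (4), Well→Ref (12), P1→M4 (4), P1→Ref (6); capacity 4 + 12 + 4 + 6 = 26.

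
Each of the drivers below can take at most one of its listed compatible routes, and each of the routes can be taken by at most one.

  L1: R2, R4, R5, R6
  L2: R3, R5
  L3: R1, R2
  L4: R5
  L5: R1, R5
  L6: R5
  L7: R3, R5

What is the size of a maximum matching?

Unit-capacity flow: source→left, listed edges, right→sink; max matching = max flow.
Augmenting path L1→R2 (+1); matched 1.
Augmenting path L2→R3 (+1); matched 2.
Augmenting path L3→R1 (+1); matched 3.
Augmenting path L4→R5 (+1); matched 4.
Augmenting path L5→R1→L3→R2→L1→R4 (+1); matched 5.
No augmenting path remains; maximum matching = 5.
König certificate: {L1, L3, L5, R3, R5} is a vertex cover of size 5 (every listed pair touches it), so no matching can be larger.

5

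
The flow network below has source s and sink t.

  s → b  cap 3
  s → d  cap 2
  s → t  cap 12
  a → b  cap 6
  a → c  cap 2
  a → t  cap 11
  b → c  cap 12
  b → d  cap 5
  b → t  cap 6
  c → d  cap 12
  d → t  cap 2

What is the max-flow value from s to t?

Augment s→t: bottleneck 12, flow now 12.
Augment s→b→t: bottleneck 3, flow now 15.
Augment s→d→t: bottleneck 2, flow now 17.
No augmenting path remains; maximum flow = 17.
In the residual graph, reachable from s: {s}.
Min-cut edges: s→b (3), s→d (2), s→t (12); capacity 3 + 2 + 12 = 17.
This cut is saturated, so no flow can exceed 17.

17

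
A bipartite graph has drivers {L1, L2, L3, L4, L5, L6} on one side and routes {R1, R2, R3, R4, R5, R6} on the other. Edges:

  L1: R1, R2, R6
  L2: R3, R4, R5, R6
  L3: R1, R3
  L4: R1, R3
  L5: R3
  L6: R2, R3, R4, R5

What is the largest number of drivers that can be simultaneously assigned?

Unit-capacity flow: source→left, listed edges, right→sink; max matching = max flow.
Augmenting path L1→R1 (+1); matched 1.
Augmenting path L2→R3 (+1); matched 2.
Augmenting path L6→R2 (+1); matched 3.
Augmenting path L3→R1→L1→R6 (+1); matched 4.
Augmenting path L4→R3→L2→R4 (+1); matched 5.
No augmenting path remains; maximum matching = 5.
König certificate: {L1, L2, L6, R1, R3} is a vertex cover of size 5 (every listed pair touches it), so no matching can be larger.

5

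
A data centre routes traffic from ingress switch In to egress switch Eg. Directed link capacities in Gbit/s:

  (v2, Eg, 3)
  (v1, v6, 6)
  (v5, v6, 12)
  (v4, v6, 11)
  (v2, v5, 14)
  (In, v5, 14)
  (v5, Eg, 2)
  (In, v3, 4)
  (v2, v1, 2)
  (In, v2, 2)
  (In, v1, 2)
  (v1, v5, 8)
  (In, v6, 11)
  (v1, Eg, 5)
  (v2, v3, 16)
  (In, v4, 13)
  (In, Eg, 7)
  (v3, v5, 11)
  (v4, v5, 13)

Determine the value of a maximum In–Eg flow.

13

Augment In→Eg: bottleneck 7, flow now 7.
Augment In→v1→Eg: bottleneck 2, flow now 9.
Augment In→v2→Eg: bottleneck 2, flow now 11.
Augment In→v5→Eg: bottleneck 2, flow now 13.
No augmenting path remains; maximum flow = 13.
In the residual graph, reachable from In: {In, v3, v4, v5, v6}.
Min-cut edges: In→v1 (2), In→v2 (2), In→Eg (7), v5→Eg (2); capacity 2 + 2 + 7 + 2 = 13.
This cut is saturated, so no flow can exceed 13.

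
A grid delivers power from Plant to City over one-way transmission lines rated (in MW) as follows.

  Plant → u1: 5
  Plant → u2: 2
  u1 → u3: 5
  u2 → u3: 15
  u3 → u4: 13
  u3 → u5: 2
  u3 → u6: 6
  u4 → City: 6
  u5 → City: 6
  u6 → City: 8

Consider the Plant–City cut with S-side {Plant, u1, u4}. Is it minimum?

No — its capacity is 13, but the minimum cut has capacity 7.

Given cut capacity: 2 + 5 + 6 = 13.
Augment Plant→u1→u3→u4→City: bottleneck 5, flow now 5.
Augment Plant→u2→u3→u4→City: bottleneck 1, flow now 6.
Augment Plant→u2→u3→u5→City: bottleneck 1, flow now 7.
No augmenting path remains; maximum flow = 7.
In the residual graph, reachable from Plant: {Plant}.
Min-cut edges: Plant→u1 (5), Plant→u2 (2); capacity 5 + 2 = 7.
Cut capacity 13 exceeds the max flow 7, so it is not minimum.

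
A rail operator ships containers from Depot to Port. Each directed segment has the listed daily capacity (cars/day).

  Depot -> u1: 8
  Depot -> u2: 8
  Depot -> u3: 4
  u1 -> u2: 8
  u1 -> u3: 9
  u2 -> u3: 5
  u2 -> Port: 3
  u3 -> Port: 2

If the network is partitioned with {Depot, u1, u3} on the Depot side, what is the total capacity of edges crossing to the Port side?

Edges leaving {Depot, u1, u3}: Depot→u2 (8), u1→u2 (8), u3→Port (2).
Cut capacity = 8 + 8 + 2 = 18.

18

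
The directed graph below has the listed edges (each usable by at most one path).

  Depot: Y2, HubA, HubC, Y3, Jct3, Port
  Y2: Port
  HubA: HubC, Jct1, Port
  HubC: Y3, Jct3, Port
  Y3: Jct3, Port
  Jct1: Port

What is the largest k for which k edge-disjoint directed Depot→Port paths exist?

Assign every edge capacity 1; by Menger, the answer equals the max flow.
Path Depot→Port (+1); total 1.
Path Depot→Y2→Port (+1); total 2.
Path Depot→HubA→Port (+1); total 3.
Path Depot→HubC→Port (+1); total 4.
Path Depot→Y3→Port (+1); total 5.
No residual Depot→Port path; max flow = 5.
Certifying cut of size 5: {Depot→HubA, Depot→HubC, Depot→Port, Depot→Y2, Depot→Y3}.

5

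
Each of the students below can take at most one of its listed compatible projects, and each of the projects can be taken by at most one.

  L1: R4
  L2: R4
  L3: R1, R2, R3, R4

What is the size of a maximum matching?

Unit-capacity flow: source→left, listed edges, right→sink; max matching = max flow.
Augmenting path L1→R4 (+1); matched 1.
Augmenting path L3→R1 (+1); matched 2.
No augmenting path remains; maximum matching = 2.
König certificate: {L3, R4} is a vertex cover of size 2 (every listed pair touches it), so no matching can be larger.

2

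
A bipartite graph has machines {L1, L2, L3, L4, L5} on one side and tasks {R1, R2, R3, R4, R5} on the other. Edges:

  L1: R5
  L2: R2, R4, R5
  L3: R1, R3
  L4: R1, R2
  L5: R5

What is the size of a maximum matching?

Unit-capacity flow: source→left, listed edges, right→sink; max matching = max flow.
Augmenting path L1→R5 (+1); matched 1.
Augmenting path L2→R2 (+1); matched 2.
Augmenting path L3→R1 (+1); matched 3.
Augmenting path L4→R1→L3→R3 (+1); matched 4.
No augmenting path remains; maximum matching = 4.
König certificate: {L2, L3, L4, R5} is a vertex cover of size 4 (every listed pair touches it), so no matching can be larger.

4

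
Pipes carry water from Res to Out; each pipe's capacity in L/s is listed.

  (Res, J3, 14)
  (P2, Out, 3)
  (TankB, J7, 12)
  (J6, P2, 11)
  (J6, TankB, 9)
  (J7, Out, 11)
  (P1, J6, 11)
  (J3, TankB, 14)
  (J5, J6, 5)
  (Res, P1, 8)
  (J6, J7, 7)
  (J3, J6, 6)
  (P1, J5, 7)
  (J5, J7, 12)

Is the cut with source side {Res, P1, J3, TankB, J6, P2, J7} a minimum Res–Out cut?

Given cut capacity: 7 + 3 + 11 = 21.
Augment Res→P1→J5→J7→Out: bottleneck 7, flow now 7.
Augment Res→P1→J6→P2→Out: bottleneck 1, flow now 8.
Augment Res→J3→TankB→J7→Out: bottleneck 4, flow now 12.
Augment Res→J3→J6→P2→Out: bottleneck 2, flow now 14.
No augmenting path remains; maximum flow = 14.
In the residual graph, reachable from Res: {Res, P1, J3, J5, TankB, J6, P2, J7}.
Min-cut edges: P2→Out (3), J7→Out (11); capacity 3 + 11 = 14.
Cut capacity 21 exceeds the max flow 14, so it is not minimum.

No — its capacity is 21, but the minimum cut has capacity 14.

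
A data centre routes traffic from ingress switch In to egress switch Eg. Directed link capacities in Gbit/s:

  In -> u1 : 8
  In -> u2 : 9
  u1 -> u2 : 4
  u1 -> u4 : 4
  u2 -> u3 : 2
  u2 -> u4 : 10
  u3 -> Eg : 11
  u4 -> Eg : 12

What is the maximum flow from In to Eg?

14

Augment In→u1→u4→Eg: bottleneck 4, flow now 4.
Augment In→u2→u3→Eg: bottleneck 2, flow now 6.
Augment In→u2→u4→Eg: bottleneck 7, flow now 13.
Augment In→u1→u2→u4→Eg: bottleneck 1, flow now 14.
No augmenting path remains; maximum flow = 14.
In the residual graph, reachable from In: {In, u1, u2, u4}.
Min-cut edges: u2→u3 (2), u4→Eg (12); capacity 2 + 12 = 14.
This cut is saturated, so no flow can exceed 14.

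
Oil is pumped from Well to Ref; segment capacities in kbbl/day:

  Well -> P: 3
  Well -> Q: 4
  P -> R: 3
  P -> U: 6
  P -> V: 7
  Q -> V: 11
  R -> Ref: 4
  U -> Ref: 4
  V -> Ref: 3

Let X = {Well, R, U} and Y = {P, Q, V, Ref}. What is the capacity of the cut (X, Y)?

15

Edges leaving {Well, R, U}: Well→P (3), Well→Q (4), R→Ref (4), U→Ref (4).
Cut capacity = 3 + 4 + 4 + 4 = 15.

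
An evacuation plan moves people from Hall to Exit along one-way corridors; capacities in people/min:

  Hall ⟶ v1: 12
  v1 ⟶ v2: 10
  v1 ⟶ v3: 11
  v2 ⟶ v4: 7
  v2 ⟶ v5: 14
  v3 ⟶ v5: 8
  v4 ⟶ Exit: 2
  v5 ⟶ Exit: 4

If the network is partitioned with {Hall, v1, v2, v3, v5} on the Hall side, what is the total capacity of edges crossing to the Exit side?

Edges leaving {Hall, v1, v2, v3, v5}: v2→v4 (7), v5→Exit (4).
Cut capacity = 7 + 4 = 11.

11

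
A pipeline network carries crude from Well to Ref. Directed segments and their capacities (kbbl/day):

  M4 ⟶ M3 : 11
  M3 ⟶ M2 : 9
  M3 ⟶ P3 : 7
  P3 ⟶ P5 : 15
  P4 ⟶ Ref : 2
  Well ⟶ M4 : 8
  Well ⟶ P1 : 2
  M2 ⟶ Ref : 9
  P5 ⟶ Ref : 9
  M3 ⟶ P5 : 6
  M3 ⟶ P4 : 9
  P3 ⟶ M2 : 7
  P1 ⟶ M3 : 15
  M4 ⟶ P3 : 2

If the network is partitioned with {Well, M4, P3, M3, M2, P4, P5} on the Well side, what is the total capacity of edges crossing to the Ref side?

22

Edges leaving {Well, M4, P3, M3, M2, P4, P5}: Well→P1 (2), M2→Ref (9), P4→Ref (2), P5→Ref (9).
Cut capacity = 2 + 9 + 2 + 9 = 22.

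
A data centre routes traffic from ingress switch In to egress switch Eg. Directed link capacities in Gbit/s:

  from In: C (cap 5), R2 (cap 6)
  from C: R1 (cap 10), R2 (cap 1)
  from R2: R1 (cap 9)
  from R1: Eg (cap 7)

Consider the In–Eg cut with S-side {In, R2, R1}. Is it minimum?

Given cut capacity: 5 + 7 = 12.
Augment In→C→R1→Eg: bottleneck 5, flow now 5.
Augment In→R2→R1→Eg: bottleneck 2, flow now 7.
No augmenting path remains; maximum flow = 7.
In the residual graph, reachable from In: {In, C, R2, R1}.
Min-cut edges: R1→Eg (7); capacity 7 = 7.
Cut capacity 12 exceeds the max flow 7, so it is not minimum.

No — its capacity is 12, but the minimum cut has capacity 7.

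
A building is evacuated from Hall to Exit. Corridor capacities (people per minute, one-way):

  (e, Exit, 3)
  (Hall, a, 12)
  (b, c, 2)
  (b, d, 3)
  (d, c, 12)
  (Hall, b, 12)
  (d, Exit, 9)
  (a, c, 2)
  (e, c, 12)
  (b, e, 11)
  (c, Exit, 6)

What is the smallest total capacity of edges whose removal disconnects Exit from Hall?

Augment Hall→a→c→Exit: bottleneck 2, flow now 2.
Augment Hall→b→c→Exit: bottleneck 2, flow now 4.
Augment Hall→b→d→Exit: bottleneck 3, flow now 7.
Augment Hall→b→e→Exit: bottleneck 3, flow now 10.
Augment Hall→b→e→c→Exit: bottleneck 2, flow now 12.
No augmenting path remains; maximum flow = 12.
By max-flow min-cut, the minimum cut capacity equals the max flow.
In the residual graph, reachable from Hall: {Hall, a, b, c, e}.
Min-cut edges: b→d (3), c→Exit (6), e→Exit (3); capacity 3 + 6 + 3 = 12.

12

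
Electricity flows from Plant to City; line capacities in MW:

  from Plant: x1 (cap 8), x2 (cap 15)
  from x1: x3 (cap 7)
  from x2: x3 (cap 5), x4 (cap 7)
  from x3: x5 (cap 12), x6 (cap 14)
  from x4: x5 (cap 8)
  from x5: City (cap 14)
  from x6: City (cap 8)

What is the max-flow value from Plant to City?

19

Augment Plant→x1→x3→x5→City: bottleneck 7, flow now 7.
Augment Plant→x2→x3→x5→City: bottleneck 5, flow now 12.
Augment Plant→x2→x4→x5→City: bottleneck 2, flow now 14.
Augment Plant→x2→x4→x5→x3→x6→City: bottleneck 5, flow now 19. (uses reverse residual edge)
No augmenting path remains; maximum flow = 19.
In the residual graph, reachable from Plant: {Plant, x1, x2}.
Min-cut edges: x1→x3 (7), x2→x3 (5), x2→x4 (7); capacity 7 + 5 + 7 = 19.
This cut is saturated, so no flow can exceed 19.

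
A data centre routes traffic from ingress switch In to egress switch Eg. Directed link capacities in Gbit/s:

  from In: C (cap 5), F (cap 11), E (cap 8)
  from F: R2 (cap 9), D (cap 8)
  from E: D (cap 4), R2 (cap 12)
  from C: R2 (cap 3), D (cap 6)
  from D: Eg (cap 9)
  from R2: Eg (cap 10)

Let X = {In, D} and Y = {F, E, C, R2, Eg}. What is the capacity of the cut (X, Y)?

Edges leaving {In, D}: In→F (11), In→E (8), In→C (5), D→Eg (9).
Cut capacity = 11 + 8 + 5 + 9 = 33.

33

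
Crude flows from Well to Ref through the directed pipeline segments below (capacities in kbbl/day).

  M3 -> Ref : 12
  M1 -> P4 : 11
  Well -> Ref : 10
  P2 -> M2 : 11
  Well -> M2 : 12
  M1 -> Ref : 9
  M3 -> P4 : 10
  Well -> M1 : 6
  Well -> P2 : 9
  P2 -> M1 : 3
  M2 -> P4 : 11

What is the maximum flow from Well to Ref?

19

Augment Well→Ref: bottleneck 10, flow now 10.
Augment Well→M1→Ref: bottleneck 6, flow now 16.
Augment Well→P2→M1→Ref: bottleneck 3, flow now 19.
No augmenting path remains; maximum flow = 19.
In the residual graph, reachable from Well: {Well, P2, M2, P4}.
Min-cut edges: Well→M1 (6), Well→Ref (10), P2→M1 (3); capacity 6 + 10 + 3 = 19.
This cut is saturated, so no flow can exceed 19.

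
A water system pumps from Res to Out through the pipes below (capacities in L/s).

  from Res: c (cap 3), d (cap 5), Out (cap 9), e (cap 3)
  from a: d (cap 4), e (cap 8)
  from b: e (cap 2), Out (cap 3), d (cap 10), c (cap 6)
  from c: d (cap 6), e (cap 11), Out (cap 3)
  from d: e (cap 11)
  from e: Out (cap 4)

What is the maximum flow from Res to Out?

16

Augment Res→Out: bottleneck 9, flow now 9.
Augment Res→c→Out: bottleneck 3, flow now 12.
Augment Res→e→Out: bottleneck 3, flow now 15.
Augment Res→d→e→Out: bottleneck 1, flow now 16.
No augmenting path remains; maximum flow = 16.
In the residual graph, reachable from Res: {Res, d, e}.
Min-cut edges: Res→c (3), Res→Out (9), e→Out (4); capacity 3 + 9 + 4 = 16.
This cut is saturated, so no flow can exceed 16.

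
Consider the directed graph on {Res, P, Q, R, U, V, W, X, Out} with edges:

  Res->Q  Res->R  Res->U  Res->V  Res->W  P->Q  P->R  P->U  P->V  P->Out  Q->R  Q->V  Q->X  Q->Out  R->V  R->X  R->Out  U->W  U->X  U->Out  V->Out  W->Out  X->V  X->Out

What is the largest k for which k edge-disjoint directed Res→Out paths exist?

5

Assign every edge capacity 1; by Menger, the answer equals the max flow.
Path Res→Q→Out (+1); total 1.
Path Res→R→Out (+1); total 2.
Path Res→U→Out (+1); total 3.
Path Res→V→Out (+1); total 4.
Path Res→W→Out (+1); total 5.
No residual Res→Out path; max flow = 5.
Certifying cut of size 5: {Res→Q, Res→R, Res→U, Res→V, Res→W}.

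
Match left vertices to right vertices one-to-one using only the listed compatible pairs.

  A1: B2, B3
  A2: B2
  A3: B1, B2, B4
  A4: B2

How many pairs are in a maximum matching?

Unit-capacity flow: source→left, listed edges, right→sink; max matching = max flow.
Augmenting path A1→B2 (+1); matched 1.
Augmenting path A3→B1 (+1); matched 2.
Augmenting path A2→B2→A1→B3 (+1); matched 3.
No augmenting path remains; maximum matching = 3.
König certificate: {A1, A3, B2} is a vertex cover of size 3 (every listed pair touches it), so no matching can be larger.

3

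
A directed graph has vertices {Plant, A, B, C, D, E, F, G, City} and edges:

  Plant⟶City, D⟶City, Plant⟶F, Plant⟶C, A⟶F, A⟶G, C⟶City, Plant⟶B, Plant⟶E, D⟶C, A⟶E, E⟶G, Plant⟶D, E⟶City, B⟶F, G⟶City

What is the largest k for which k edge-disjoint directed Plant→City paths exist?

Assign every edge capacity 1; by Menger, the answer equals the max flow.
Path Plant→City (+1); total 1.
Path Plant→C→City (+1); total 2.
Path Plant→D→City (+1); total 3.
Path Plant→E→City (+1); total 4.
No residual Plant→City path; max flow = 4.
Certifying cut of size 4: {Plant→C, Plant→City, Plant→D, Plant→E}.

4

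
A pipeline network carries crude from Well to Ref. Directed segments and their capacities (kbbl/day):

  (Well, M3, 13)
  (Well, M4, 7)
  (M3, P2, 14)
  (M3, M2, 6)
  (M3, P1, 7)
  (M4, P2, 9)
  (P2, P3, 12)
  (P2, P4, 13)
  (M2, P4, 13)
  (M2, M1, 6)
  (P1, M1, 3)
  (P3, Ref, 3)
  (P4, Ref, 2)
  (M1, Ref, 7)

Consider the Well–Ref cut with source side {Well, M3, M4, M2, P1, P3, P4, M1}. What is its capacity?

35

Edges leaving {Well, M3, M4, M2, P1, P3, P4, M1}: M3→P2 (14), M4→P2 (9), P3→Ref (3), P4→Ref (2), M1→Ref (7).
Cut capacity = 14 + 9 + 3 + 2 + 7 = 35.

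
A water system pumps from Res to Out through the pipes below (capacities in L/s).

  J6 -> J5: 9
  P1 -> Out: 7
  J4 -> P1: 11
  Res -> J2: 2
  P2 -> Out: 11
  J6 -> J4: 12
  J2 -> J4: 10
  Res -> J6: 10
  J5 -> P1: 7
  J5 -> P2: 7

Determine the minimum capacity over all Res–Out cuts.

Augment Res→J2→J4→P1→Out: bottleneck 2, flow now 2.
Augment Res→J6→J5→P1→Out: bottleneck 5, flow now 7.
Augment Res→J6→J5→P2→Out: bottleneck 4, flow now 11.
Augment Res→J6→J4→P1→J5→P2→Out: bottleneck 1, flow now 12. (uses reverse residual edge)
No augmenting path remains; maximum flow = 12.
By max-flow min-cut, the minimum cut capacity equals the max flow.
In the residual graph, reachable from Res: {Res}.
Min-cut edges: Res→J2 (2), Res→J6 (10); capacity 2 + 10 = 12.

12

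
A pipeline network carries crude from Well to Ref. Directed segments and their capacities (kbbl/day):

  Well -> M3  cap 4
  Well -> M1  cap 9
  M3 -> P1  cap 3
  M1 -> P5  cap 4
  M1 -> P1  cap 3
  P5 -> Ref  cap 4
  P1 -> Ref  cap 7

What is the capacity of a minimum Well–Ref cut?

10

Augment Well→M3→P1→Ref: bottleneck 3, flow now 3.
Augment Well→M1→P5→Ref: bottleneck 4, flow now 7.
Augment Well→M1→P1→Ref: bottleneck 3, flow now 10.
No augmenting path remains; maximum flow = 10.
By max-flow min-cut, the minimum cut capacity equals the max flow.
In the residual graph, reachable from Well: {Well, M3, M1}.
Min-cut edges: M3→P1 (3), M1→P5 (4), M1→P1 (3); capacity 3 + 4 + 3 = 10.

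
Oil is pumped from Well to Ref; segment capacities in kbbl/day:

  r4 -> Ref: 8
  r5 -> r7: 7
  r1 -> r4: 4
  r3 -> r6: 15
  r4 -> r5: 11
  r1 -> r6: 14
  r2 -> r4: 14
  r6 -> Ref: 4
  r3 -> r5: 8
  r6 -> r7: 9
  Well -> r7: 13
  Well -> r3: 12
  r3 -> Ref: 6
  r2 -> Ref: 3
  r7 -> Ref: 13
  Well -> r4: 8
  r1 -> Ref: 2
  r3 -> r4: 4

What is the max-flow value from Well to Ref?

Augment Well→r3→Ref: bottleneck 6, flow now 6.
Augment Well→r4→Ref: bottleneck 8, flow now 14.
Augment Well→r7→Ref: bottleneck 13, flow now 27.
Augment Well→r3→r6→Ref: bottleneck 4, flow now 31.
No augmenting path remains; maximum flow = 31.
In the residual graph, reachable from Well: {Well, r3, r4, r5, r6, r7}.
Min-cut edges: r3→Ref (6), r4→Ref (8), r6→Ref (4), r7→Ref (13); capacity 6 + 8 + 4 + 13 = 31.
This cut is saturated, so no flow can exceed 31.

31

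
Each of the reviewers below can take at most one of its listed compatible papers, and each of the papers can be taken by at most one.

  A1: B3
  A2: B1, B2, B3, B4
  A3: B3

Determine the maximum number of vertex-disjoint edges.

2

Unit-capacity flow: source→left, listed edges, right→sink; max matching = max flow.
Augmenting path A1→B3 (+1); matched 1.
Augmenting path A2→B1 (+1); matched 2.
No augmenting path remains; maximum matching = 2.
König certificate: {A2, B3} is a vertex cover of size 2 (every listed pair touches it), so no matching can be larger.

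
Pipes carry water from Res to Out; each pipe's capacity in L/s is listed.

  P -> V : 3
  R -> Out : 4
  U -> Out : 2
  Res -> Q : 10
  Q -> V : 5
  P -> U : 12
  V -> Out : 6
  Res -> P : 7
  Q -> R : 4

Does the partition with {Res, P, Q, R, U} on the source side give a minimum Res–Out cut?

Given cut capacity: 3 + 5 + 4 + 2 = 14.
Augment Res→P→U→Out: bottleneck 2, flow now 2.
Augment Res→P→V→Out: bottleneck 3, flow now 5.
Augment Res→Q→R→Out: bottleneck 4, flow now 9.
Augment Res→Q→V→Out: bottleneck 3, flow now 12.
No augmenting path remains; maximum flow = 12.
In the residual graph, reachable from Res: {Res, P, Q, U, V}.
Min-cut edges: Q→R (4), U→Out (2), V→Out (6); capacity 4 + 2 + 6 = 12.
Cut capacity 14 exceeds the max flow 12, so it is not minimum.

No — its capacity is 14, but the minimum cut has capacity 12.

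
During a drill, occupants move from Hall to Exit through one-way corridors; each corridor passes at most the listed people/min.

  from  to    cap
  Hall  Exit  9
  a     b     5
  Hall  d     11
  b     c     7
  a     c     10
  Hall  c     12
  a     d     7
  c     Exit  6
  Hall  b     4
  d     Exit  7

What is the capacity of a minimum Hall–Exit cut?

Augment Hall→Exit: bottleneck 9, flow now 9.
Augment Hall→c→Exit: bottleneck 6, flow now 15.
Augment Hall→d→Exit: bottleneck 7, flow now 22.
No augmenting path remains; maximum flow = 22.
By max-flow min-cut, the minimum cut capacity equals the max flow.
In the residual graph, reachable from Hall: {Hall, b, c, d}.
Min-cut edges: Hall→Exit (9), c→Exit (6), d→Exit (7); capacity 9 + 6 + 7 = 22.

22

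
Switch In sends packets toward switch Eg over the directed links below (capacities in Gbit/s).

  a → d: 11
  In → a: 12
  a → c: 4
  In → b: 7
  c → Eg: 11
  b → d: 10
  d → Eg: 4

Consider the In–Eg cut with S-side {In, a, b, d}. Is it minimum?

Given cut capacity: 4 + 4 = 8.
Augment In→a→c→Eg: bottleneck 4, flow now 4.
Augment In→a→d→Eg: bottleneck 4, flow now 8.
No augmenting path remains; maximum flow = 8.
Cut capacity 8 equals the max flow, so it is a minimum cut.

Yes — it is a minimum cut (capacity 8).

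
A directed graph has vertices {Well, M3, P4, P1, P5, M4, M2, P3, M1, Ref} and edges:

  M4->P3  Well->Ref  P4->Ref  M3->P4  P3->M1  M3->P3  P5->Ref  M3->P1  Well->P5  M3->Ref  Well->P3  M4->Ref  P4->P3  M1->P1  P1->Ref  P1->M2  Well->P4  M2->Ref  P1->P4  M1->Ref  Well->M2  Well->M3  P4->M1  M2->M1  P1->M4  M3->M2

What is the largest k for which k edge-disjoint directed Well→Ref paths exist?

Assign every edge capacity 1; by Menger, the answer equals the max flow.
Path Well→Ref (+1); total 1.
Path Well→M3→Ref (+1); total 2.
Path Well→P4→Ref (+1); total 3.
Path Well→P5→Ref (+1); total 4.
Path Well→M2→Ref (+1); total 5.
Path Well→P3→M1→Ref (+1); total 6.
No residual Well→Ref path; max flow = 6.
Certifying cut of size 6: {Well→M2, Well→M3, Well→P3, Well→P4, Well→P5, Well→Ref}.

6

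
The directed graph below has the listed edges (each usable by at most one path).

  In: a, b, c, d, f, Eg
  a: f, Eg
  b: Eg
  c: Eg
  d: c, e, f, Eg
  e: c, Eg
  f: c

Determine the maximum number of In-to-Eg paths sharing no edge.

Assign every edge capacity 1; by Menger, the answer equals the max flow.
Path In→Eg (+1); total 1.
Path In→a→Eg (+1); total 2.
Path In→b→Eg (+1); total 3.
Path In→c→Eg (+1); total 4.
Path In→d→Eg (+1); total 5.
No residual In→Eg path; max flow = 5.
Certifying cut of size 5: {In→Eg, In→a, In→b, In→d, c→Eg}.

5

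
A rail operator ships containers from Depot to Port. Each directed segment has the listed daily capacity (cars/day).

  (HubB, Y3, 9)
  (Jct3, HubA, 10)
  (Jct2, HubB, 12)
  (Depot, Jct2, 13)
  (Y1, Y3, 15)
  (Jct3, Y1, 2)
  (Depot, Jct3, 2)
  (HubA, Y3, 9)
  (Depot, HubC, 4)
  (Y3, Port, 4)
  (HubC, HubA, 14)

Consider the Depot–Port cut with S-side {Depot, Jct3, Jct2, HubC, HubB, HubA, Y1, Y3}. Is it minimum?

Yes — it is a minimum cut (capacity 4).

Given cut capacity: 4 = 4.
Augment Depot→Jct3→HubA→Y3→Port: bottleneck 2, flow now 2.
Augment Depot→Jct2→HubB→Y3→Port: bottleneck 2, flow now 4.
No augmenting path remains; maximum flow = 4.
Cut capacity 4 equals the max flow, so it is a minimum cut.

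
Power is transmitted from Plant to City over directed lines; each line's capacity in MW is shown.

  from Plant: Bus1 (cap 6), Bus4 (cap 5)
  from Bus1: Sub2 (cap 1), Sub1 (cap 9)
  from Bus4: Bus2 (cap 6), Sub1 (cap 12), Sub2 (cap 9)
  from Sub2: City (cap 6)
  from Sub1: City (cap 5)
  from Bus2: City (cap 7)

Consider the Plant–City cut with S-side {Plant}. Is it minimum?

Yes — it is a minimum cut (capacity 11).

Given cut capacity: 6 + 5 = 11.
Augment Plant→Bus1→Sub2→City: bottleneck 1, flow now 1.
Augment Plant→Bus1→Sub1→City: bottleneck 5, flow now 6.
Augment Plant→Bus4→Sub2→City: bottleneck 5, flow now 11.
No augmenting path remains; maximum flow = 11.
Cut capacity 11 equals the max flow, so it is a minimum cut.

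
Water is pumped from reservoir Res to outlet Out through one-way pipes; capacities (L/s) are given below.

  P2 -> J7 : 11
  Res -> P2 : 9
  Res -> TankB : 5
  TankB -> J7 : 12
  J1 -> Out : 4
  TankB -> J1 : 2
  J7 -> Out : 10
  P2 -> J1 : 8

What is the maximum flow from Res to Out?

14

Augment Res→P2→J7→Out: bottleneck 9, flow now 9.
Augment Res→TankB→J7→Out: bottleneck 1, flow now 10.
Augment Res→TankB→J1→Out: bottleneck 2, flow now 12.
Augment Res→TankB→J7→P2→J1→Out: bottleneck 2, flow now 14. (uses reverse residual edge)
No augmenting path remains; maximum flow = 14.
In the residual graph, reachable from Res: {Res}.
Min-cut edges: Res→P2 (9), Res→TankB (5); capacity 9 + 5 = 14.
This cut is saturated, so no flow can exceed 14.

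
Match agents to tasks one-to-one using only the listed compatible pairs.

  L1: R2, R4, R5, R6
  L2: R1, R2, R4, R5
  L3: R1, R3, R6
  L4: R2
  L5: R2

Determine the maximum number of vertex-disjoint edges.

Unit-capacity flow: source→left, listed edges, right→sink; max matching = max flow.
Augmenting path L1→R2 (+1); matched 1.
Augmenting path L2→R1 (+1); matched 2.
Augmenting path L3→R3 (+1); matched 3.
Augmenting path L4→R2→L1→R4 (+1); matched 4.
No augmenting path remains; maximum matching = 4.
König certificate: {L1, L2, L3, R2} is a vertex cover of size 4 (every listed pair touches it), so no matching can be larger.

4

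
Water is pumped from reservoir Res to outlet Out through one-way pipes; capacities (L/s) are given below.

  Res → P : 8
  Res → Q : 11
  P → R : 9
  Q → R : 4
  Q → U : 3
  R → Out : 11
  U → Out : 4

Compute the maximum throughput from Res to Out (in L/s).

14

Augment Res→P→R→Out: bottleneck 8, flow now 8.
Augment Res→Q→R→Out: bottleneck 3, flow now 11.
Augment Res→Q→U→Out: bottleneck 3, flow now 14.
No augmenting path remains; maximum flow = 14.
In the residual graph, reachable from Res: {Res, P, Q, R}.
Min-cut edges: Q→U (3), R→Out (11); capacity 3 + 11 = 14.
This cut is saturated, so no flow can exceed 14.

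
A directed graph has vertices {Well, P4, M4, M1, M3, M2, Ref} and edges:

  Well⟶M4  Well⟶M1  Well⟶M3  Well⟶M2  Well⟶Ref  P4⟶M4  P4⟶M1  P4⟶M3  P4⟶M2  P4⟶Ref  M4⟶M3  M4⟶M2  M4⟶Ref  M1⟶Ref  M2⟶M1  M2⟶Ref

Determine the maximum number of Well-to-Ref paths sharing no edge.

Assign every edge capacity 1; by Menger, the answer equals the max flow.
Path Well→Ref (+1); total 1.
Path Well→M4→Ref (+1); total 2.
Path Well→M1→Ref (+1); total 3.
Path Well→M2→Ref (+1); total 4.
No residual Well→Ref path; max flow = 4.
Certifying cut of size 4: {Well→M1, Well→M2, Well→M4, Well→Ref}.

4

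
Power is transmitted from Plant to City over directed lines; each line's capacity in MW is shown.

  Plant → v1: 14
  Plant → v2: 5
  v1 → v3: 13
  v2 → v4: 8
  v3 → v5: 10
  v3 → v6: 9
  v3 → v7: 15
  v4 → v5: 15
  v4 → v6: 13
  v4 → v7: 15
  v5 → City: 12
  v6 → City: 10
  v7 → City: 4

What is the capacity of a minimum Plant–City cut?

18

Augment Plant→v1→v3→v5→City: bottleneck 10, flow now 10.
Augment Plant→v1→v3→v6→City: bottleneck 3, flow now 13.
Augment Plant→v2→v4→v5→City: bottleneck 2, flow now 15.
Augment Plant→v2→v4→v6→City: bottleneck 3, flow now 18.
No augmenting path remains; maximum flow = 18.
By max-flow min-cut, the minimum cut capacity equals the max flow.
In the residual graph, reachable from Plant: {Plant, v1}.
Min-cut edges: Plant→v2 (5), v1→v3 (13); capacity 5 + 13 = 18.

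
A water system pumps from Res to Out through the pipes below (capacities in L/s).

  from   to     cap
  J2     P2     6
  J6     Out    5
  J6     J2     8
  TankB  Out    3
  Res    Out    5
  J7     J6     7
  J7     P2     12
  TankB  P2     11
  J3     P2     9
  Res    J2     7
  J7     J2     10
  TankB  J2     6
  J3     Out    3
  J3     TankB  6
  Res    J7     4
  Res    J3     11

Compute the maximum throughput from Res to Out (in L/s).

15

Augment Res→Out: bottleneck 5, flow now 5.
Augment Res→J3→Out: bottleneck 3, flow now 8.
Augment Res→J7→J6→Out: bottleneck 4, flow now 12.
Augment Res→J3→TankB→Out: bottleneck 3, flow now 15.
No augmenting path remains; maximum flow = 15.
In the residual graph, reachable from Res: {Res, J3, TankB, J2, P2}.
Min-cut edges: Res→J7 (4), Res→Out (5), J3→Out (3), TankB→Out (3); capacity 4 + 5 + 3 + 3 = 15.
This cut is saturated, so no flow can exceed 15.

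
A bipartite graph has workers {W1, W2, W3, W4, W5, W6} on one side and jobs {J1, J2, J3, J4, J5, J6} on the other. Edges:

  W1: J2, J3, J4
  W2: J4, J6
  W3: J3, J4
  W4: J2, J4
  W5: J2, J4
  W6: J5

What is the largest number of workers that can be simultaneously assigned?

Unit-capacity flow: source→left, listed edges, right→sink; max matching = max flow.
Augmenting path W1→J2 (+1); matched 1.
Augmenting path W2→J4 (+1); matched 2.
Augmenting path W3→J3 (+1); matched 3.
Augmenting path W6→J5 (+1); matched 4.
Augmenting path W4→J4→W2→J6 (+1); matched 5.
No augmenting path remains; maximum matching = 5.
König certificate: {W2, W6, J2, J3, J4} is a vertex cover of size 5 (every listed pair touches it), so no matching can be larger.

5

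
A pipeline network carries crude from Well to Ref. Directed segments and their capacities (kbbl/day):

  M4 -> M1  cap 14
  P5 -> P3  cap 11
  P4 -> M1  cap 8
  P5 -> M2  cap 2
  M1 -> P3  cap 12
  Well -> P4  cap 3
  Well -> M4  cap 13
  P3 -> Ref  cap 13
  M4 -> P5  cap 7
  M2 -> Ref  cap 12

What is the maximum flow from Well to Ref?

15

Augment Well→P4→M1→P3→Ref: bottleneck 3, flow now 3.
Augment Well→M4→M1→P3→Ref: bottleneck 9, flow now 12.
Augment Well→M4→P5→P3→Ref: bottleneck 1, flow now 13.
Augment Well→M4→P5→M2→Ref: bottleneck 2, flow now 15.
No augmenting path remains; maximum flow = 15.
In the residual graph, reachable from Well: {Well, P4, M4, M1, P5, P3}.
Min-cut edges: P5→M2 (2), P3→Ref (13); capacity 2 + 13 = 15.
This cut is saturated, so no flow can exceed 15.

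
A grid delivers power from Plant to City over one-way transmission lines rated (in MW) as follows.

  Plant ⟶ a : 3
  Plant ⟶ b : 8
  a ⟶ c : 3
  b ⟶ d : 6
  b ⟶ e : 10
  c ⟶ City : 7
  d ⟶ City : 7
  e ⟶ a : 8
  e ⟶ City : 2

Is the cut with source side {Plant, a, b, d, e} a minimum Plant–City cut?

Given cut capacity: 3 + 7 + 2 = 12.
Augment Plant→a→c→City: bottleneck 3, flow now 3.
Augment Plant→b→d→City: bottleneck 6, flow now 9.
Augment Plant→b→e→City: bottleneck 2, flow now 11.
No augmenting path remains; maximum flow = 11.
In the residual graph, reachable from Plant: {Plant}.
Min-cut edges: Plant→a (3), Plant→b (8); capacity 3 + 8 = 11.
Cut capacity 12 exceeds the max flow 11, so it is not minimum.

No — its capacity is 12, but the minimum cut has capacity 11.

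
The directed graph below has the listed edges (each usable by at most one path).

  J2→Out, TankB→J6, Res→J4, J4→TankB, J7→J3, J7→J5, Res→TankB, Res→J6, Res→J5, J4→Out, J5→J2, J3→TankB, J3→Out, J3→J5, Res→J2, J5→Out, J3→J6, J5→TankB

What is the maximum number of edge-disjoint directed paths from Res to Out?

Assign every edge capacity 1; by Menger, the answer equals the max flow.
Path Res→J4→Out (+1); total 1.
Path Res→J5→Out (+1); total 2.
Path Res→J2→Out (+1); total 3.
No residual Res→Out path; max flow = 3.
Certifying cut of size 3: {Res→J2, Res→J4, Res→J5}.

3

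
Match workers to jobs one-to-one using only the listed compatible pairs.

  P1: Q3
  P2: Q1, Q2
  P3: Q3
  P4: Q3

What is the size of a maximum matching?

Unit-capacity flow: source→left, listed edges, right→sink; max matching = max flow.
Augmenting path P1→Q3 (+1); matched 1.
Augmenting path P2→Q1 (+1); matched 2.
No augmenting path remains; maximum matching = 2.
König certificate: {P2, Q3} is a vertex cover of size 2 (every listed pair touches it), so no matching can be larger.

2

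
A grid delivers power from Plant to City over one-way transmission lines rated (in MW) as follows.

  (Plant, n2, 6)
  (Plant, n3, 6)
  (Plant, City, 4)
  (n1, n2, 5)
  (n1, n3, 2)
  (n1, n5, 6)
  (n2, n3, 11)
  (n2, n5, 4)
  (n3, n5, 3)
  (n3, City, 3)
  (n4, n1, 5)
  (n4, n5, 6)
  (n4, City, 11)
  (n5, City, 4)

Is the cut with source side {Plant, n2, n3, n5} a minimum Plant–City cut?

Yes — it is a minimum cut (capacity 11).

Given cut capacity: 4 + 3 + 4 = 11.
Augment Plant→City: bottleneck 4, flow now 4.
Augment Plant→n3→City: bottleneck 3, flow now 7.
Augment Plant→n2→n5→City: bottleneck 4, flow now 11.
No augmenting path remains; maximum flow = 11.
Cut capacity 11 equals the max flow, so it is a minimum cut.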